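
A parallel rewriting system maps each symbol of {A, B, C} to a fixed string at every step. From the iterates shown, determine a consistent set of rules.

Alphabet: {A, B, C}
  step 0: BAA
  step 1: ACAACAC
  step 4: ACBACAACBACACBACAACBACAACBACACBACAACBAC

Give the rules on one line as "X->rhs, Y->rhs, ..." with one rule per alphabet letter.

A->AC, B->ACA, C->B

  step 0 ⇒ step 1: BAA ⇒ ACA·AC·AC
    A ↦ AC
    B ↦ ACA
    C ↦ B  (constrained at step 1)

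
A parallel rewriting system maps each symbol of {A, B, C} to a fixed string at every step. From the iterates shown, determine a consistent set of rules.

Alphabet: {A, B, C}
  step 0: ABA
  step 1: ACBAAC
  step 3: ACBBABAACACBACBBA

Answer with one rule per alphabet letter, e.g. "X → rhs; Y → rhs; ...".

A->AC, B->BA, C->B

  step 0 ⇒ step 1: ABA ⇒ AC·BA·AC
    A ↦ AC
    B ↦ BA
    C ↦ B  (constrained at step 1)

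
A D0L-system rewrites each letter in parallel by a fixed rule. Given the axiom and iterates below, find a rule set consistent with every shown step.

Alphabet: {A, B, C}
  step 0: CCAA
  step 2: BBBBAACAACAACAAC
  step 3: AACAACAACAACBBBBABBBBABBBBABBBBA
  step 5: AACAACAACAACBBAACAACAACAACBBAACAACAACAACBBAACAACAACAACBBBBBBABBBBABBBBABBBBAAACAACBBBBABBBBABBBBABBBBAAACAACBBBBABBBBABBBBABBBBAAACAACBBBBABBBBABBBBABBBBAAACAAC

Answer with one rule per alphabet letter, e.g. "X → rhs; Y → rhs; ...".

A->BB, B->AAC, C->A

  step 2 ⇒ step 3: BBBBAACAACAACAAC ⇒ AAC·AAC·AAC·AAC·BB·BB·A·BB·BB·A·BB·BB·A·BB·BB·A
    A ↦ BB
    B ↦ AAC
    C ↦ A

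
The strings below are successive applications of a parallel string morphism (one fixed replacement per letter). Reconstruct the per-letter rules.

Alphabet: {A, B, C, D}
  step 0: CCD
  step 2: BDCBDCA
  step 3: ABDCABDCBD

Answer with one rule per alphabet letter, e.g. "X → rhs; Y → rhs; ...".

  step 2 ⇒ step 3: BDCBDCA ⇒ A·B·DC·A·B·DC·BD
    A ↦ BD
    B ↦ A
    C ↦ DC
    D ↦ B

A->BD, B->A, C->DC, D->B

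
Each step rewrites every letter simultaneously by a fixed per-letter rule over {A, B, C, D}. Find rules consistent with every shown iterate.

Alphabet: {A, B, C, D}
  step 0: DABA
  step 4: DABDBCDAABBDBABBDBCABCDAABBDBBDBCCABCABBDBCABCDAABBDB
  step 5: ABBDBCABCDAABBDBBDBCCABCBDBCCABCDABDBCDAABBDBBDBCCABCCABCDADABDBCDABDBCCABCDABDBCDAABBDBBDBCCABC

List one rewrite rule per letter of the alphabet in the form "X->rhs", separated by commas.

  step 4 ⇒ step 5: DABDBCDAABBDBABBDBCABCDAABBDBBDBCCABCABBDBCABCDAABBDB ⇒ AB·BDB·C·AB·C·DA·AB·BDB·BDB·C·C·AB·C·BDB·C·C·AB·C·DA·BDB·C·DA·AB·BDB·BDB·C·C·AB·C·C·AB·C·DA·DA·BDB·C·DA·BDB·C·C·AB·C·DA·BDB·C·DA·AB·BDB·BDB·C·C·AB·C
    A ↦ BDB
    B ↦ C
    C ↦ DA
    D ↦ AB

A->BDB, B->C, C->DA, D->AB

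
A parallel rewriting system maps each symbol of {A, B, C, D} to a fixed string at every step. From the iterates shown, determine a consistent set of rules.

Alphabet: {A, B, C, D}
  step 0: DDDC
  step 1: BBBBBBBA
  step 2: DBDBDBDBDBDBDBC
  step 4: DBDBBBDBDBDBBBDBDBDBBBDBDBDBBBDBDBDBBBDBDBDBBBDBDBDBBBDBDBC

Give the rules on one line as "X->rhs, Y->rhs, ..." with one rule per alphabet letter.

  step 1 ⇒ step 2: BBBBBBBA ⇒ DB·DB·DB·DB·DB·DB·DB·C
    A ↦ C
    B ↦ DB
  step 0 ⇒ step 1: DDDC ⇒ BB·BB·BB·BA
    C ↦ BA
  step 0 ⇒ step 1: DDDC ⇒ BB·BB·BB·BA
    D ↦ BB

A->C, B->DB, C->BA, D->BB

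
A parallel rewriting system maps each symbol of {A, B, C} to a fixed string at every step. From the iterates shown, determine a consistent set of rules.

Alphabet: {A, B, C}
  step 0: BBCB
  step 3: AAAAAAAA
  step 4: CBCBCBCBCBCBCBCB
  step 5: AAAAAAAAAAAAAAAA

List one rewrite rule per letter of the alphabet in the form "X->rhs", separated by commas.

A->CB, B->A, C->A

  step 4 ⇒ step 5: CBCBCBCBCBCBCBCB ⇒ A·A·A·A·A·A·A·A·A·A·A·A·A·A·A·A
    B ↦ A
    C ↦ A
  step 3 ⇒ step 4: AAAAAAAA ⇒ CB·CB·CB·CB·CB·CB·CB·CB
    A ↦ CB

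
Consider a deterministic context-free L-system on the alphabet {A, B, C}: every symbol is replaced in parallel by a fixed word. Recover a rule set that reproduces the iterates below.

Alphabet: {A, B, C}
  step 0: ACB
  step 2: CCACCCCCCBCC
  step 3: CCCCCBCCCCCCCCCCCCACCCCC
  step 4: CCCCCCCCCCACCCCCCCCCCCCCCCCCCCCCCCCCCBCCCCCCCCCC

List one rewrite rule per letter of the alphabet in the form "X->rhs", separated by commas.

  step 3 ⇒ step 4: CCCCCBCCCCCCCCCCCCACCCCC ⇒ CC·CC·CC·CC·CC·AC·CC·CC·CC·CC·CC·CC·CC·CC·CC·CC·CC·CC·CB·CC·CC·CC·CC·CC
    A ↦ CB
    B ↦ AC
    C ↦ CC

A->CB, B->AC, C->CC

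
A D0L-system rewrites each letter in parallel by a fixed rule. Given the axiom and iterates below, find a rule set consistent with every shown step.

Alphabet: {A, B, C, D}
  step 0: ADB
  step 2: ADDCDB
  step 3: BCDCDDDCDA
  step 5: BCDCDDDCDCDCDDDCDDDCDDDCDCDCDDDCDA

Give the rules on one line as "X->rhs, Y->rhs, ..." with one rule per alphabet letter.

A->B, B->A, C->DD, D->CD

  step 2 ⇒ step 3: ADDCDB ⇒ B·CD·CD·DD·CD·A
    A ↦ B
    B ↦ A
    C ↦ DD
    D ↦ CD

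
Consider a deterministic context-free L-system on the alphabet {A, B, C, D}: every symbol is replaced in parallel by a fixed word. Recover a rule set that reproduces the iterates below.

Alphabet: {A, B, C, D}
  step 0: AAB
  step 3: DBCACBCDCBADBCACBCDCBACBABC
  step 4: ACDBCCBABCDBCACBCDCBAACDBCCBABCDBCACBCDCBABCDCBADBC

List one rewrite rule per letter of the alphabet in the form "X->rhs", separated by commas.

A->CBA, B->D, C->BC, D->AC

  step 3 ⇒ step 4: DBCACBCDCBADBCACBCDCBACBABC ⇒ AC·D·BC·CBA·BC·D·BC·AC·BC·D·CBA·AC·D·BC·CBA·BC·D·BC·AC·BC·D·CBA·BC·D·CBA·D·BC
    A ↦ CBA
    B ↦ D
    C ↦ BC
    D ↦ AC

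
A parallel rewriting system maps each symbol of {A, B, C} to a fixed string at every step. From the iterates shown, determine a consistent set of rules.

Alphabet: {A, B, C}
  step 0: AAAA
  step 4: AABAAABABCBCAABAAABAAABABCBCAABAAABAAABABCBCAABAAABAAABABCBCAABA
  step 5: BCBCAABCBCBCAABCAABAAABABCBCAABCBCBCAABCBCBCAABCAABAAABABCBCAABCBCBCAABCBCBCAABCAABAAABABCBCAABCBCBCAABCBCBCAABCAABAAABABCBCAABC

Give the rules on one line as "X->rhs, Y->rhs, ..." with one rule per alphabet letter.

A->BC, B->AA, C->BA

  step 4 ⇒ step 5: AABAAABABCBCAABAAABAAABABCBCAABAAABAAABABCBCAABAAABAAABABCBCAABA ⇒ BC·BC·AA·BC·BC·BC·AA·BC·AA·BA·AA·BA·BC·BC·AA·BC·BC·BC·AA·BC·BC·BC·AA·BC·AA·BA·AA·BA·BC·BC·AA·BC·BC·BC·AA·BC·BC·BC·AA·BC·AA·BA·AA·BA·BC·BC·AA·BC·BC·BC·AA·BC·BC·BC·AA·BC·AA·BA·AA·BA·BC·BC·AA·BC
    A ↦ BC
    B ↦ AA
    C ↦ BA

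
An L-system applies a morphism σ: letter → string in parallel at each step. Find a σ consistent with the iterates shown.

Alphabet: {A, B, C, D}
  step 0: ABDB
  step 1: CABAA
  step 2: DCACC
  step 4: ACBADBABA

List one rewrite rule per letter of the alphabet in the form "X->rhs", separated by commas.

  step 1 ⇒ step 2: CABAA ⇒ D·C·A·C·C
    A ↦ C
    B ↦ A
    C ↦ D
  step 0 ⇒ step 1: ABDB ⇒ C·A·BA·A
    D ↦ BA

A->C, B->A, C->D, D->BA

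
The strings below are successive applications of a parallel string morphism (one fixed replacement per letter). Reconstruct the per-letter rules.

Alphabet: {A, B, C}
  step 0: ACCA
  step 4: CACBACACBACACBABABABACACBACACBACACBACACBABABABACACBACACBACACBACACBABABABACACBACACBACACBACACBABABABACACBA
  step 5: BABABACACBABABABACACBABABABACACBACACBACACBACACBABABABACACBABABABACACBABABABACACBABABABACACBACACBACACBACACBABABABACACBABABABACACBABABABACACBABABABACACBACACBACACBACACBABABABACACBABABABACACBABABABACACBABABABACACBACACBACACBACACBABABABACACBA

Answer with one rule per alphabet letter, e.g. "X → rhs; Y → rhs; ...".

A->BA, B->CAC, C->BA

  step 4 ⇒ step 5: CACBACACBACACBABABABACACBACACBACACBACACBABABABACACBACACBACACBACACBABABABACACBACACBACACBACACBABABABACACBA ⇒ BA·BA·BA·CAC·BA·BA·BA·BA·CAC·BA·BA·BA·BA·CAC·BA·CAC·BA·CAC·BA·CAC·BA·BA·BA·BA·CAC·BA·BA·BA·BA·CAC·BA·BA·BA·BA·CAC·BA·BA·BA·BA·CAC·BA·CAC·BA·CAC·BA·CAC·BA·BA·BA·BA·CAC·BA·BA·BA·BA·CAC·BA·BA·BA·BA·CAC·BA·BA·BA·BA·CAC·BA·CAC·BA·CAC·BA·CAC·BA·BA·BA·BA·CAC·BA·BA·BA·BA·CAC·BA·BA·BA·BA·CAC·BA·BA·BA·BA·CAC·BA·CAC·BA·CAC·BA·CAC·BA·BA·BA·BA·CAC·BA
    A ↦ BA
    B ↦ CAC
    C ↦ BA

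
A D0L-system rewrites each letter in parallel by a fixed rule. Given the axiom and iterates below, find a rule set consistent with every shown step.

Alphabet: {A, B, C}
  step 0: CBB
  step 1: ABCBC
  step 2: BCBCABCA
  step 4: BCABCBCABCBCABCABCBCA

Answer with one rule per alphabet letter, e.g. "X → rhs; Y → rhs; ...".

A->BC, B->BC, C->A

  step 1 ⇒ step 2: ABCBC ⇒ BC·BC·A·BC·A
    A ↦ BC
    B ↦ BC
    C ↦ A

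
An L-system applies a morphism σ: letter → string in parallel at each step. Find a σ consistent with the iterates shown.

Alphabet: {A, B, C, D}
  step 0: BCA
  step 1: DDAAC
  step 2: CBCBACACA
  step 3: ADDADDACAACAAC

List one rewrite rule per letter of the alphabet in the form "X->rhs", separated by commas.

A->AC, B->DD, C->A, D->CB

  step 2 ⇒ step 3: CBCBACACA ⇒ A·DD·A·DD·AC·A·AC·A·AC
    A ↦ AC
    B ↦ DD
    C ↦ A
  step 1 ⇒ step 2: DDAAC ⇒ CB·CB·AC·AC·A
    D ↦ CB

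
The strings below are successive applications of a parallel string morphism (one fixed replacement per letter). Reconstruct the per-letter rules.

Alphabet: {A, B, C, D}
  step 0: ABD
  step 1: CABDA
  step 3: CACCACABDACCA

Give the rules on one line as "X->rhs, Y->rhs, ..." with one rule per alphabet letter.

  step 0 ⇒ step 1: ABD ⇒ C·AB·DA
    A ↦ C
    B ↦ AB
    D ↦ DA
    C ↦ CA  (constrained at step 1)

A->C, B->AB, C->CA, D->DA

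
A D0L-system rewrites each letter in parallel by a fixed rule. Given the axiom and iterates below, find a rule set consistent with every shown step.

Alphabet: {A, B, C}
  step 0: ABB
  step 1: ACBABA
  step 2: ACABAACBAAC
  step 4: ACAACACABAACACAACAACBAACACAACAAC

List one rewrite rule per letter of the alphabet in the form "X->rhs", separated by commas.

  step 1 ⇒ step 2: ACBABA ⇒ AC·A·BA·AC·BA·AC
    A ↦ AC
    B ↦ BA
    C ↦ A

A->AC, B->BA, C->A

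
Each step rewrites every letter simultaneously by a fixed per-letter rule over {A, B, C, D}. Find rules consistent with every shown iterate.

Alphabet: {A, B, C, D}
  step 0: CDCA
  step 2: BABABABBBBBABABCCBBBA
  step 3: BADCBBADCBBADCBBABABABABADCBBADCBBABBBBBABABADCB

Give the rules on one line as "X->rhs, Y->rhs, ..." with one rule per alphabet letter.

  step 2 ⇒ step 3: BABABABBBBBABABCCBBBA ⇒ BA·DCB·BA·DCB·BA·DCB·BA·BA·BA·BA·BA·DCB·BA·DCB·BA·BB·BB·BA·BA·BA·DCB
    A ↦ DCB
    B ↦ BA
    C ↦ BB
    D ↦ BCC  (constrained at step 0)

A->DCB, B->BA, C->BB, D->BCC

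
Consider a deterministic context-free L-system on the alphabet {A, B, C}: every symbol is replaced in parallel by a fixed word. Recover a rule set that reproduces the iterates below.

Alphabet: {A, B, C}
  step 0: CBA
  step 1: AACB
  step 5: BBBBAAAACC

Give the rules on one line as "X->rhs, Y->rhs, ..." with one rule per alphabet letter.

  step 0 ⇒ step 1: CBA ⇒ AA·C·B
    A ↦ B
    B ↦ C
    C ↦ AA

A->B, B->C, C->AA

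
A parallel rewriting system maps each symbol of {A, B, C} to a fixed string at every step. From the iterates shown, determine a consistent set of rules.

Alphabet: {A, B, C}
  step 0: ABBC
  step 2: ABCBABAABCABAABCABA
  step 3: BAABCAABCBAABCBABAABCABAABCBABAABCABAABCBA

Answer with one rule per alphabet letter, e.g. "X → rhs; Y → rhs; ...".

A->BA, B->ABC, C->A

  step 2 ⇒ step 3: ABCBABAABCABAABCABA ⇒ BA·ABC·A·ABC·BA·ABC·BA·BA·ABC·A·BA·ABC·BA·BA·ABC·A·BA·ABC·BA
    A ↦ BA
    B ↦ ABC
    C ↦ A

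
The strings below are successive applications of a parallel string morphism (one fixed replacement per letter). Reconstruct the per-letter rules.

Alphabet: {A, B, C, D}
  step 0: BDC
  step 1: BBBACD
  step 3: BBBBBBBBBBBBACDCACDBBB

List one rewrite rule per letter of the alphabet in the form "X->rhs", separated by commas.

  step 0 ⇒ step 1: BDC ⇒ BB·B·ACD
    B ↦ BB
    C ↦ ACD
    D ↦ B
    A ↦ C  (constrained at step 1)

A->C, B->BB, C->ACD, D->B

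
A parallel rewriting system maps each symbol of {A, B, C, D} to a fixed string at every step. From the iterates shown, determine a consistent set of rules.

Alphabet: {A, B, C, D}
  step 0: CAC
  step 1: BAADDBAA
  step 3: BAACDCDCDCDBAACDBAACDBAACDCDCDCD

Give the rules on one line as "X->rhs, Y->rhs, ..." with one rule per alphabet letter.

A->DD, B->C, C->BAA, D->CD

  step 0 ⇒ step 1: CAC ⇒ BAA·DD·BAA
    A ↦ DD
    C ↦ BAA
    B ↦ C  (constrained at step 1)
    D ↦ CD  (constrained at step 1)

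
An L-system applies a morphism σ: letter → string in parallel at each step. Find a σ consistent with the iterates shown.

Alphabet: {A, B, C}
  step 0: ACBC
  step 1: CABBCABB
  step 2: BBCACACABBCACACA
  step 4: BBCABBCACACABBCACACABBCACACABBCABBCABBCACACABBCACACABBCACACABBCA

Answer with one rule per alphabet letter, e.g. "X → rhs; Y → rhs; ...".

  step 1 ⇒ step 2: CABBCABB ⇒ BB·CA·CA·CA·BB·CA·CA·CA
    A ↦ CA
    B ↦ CA
    C ↦ BB

A->CA, B->CA, C->BB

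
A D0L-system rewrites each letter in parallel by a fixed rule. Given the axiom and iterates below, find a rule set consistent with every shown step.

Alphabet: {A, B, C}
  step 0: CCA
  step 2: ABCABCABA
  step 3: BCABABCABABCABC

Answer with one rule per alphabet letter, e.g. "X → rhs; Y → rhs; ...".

  step 2 ⇒ step 3: ABCABCABA ⇒ BC·A·BA·BC·A·BA·BC·A·BC
    A ↦ BC
    B ↦ A
    C ↦ BA

A->BC, B->A, C->BA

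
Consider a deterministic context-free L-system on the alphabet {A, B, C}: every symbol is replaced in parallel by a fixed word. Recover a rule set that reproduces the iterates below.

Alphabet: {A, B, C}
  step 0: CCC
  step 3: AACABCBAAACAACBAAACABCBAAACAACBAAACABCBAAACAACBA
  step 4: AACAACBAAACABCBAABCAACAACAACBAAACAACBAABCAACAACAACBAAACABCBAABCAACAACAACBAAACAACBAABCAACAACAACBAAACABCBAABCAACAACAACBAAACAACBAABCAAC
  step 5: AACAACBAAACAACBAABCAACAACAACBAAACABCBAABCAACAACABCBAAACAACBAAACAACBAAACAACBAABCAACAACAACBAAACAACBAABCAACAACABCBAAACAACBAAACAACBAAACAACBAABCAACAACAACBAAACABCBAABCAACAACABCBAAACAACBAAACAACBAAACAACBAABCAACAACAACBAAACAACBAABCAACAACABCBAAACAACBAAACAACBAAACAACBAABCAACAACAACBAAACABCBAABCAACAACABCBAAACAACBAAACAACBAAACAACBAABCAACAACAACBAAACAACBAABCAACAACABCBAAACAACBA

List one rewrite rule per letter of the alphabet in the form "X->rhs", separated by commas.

  step 4 ⇒ step 5: AACAACBAAACABCBAABCAACAACAACBAAACAACBAABCAACAACAACBAAACABCBAABCAACAACAACBAAACAACBAABCAACAACAACBAAACABCBAABCAACAACAACBAAACAACBAABCAAC ⇒ AAC·AAC·BA·AAC·AAC·BA·ABC·AAC·AAC·AAC·BA·AAC·ABC·BA·ABC·AAC·AAC·ABC·BA·AAC·AAC·BA·AAC·AAC·BA·AAC·AAC·BA·ABC·AAC·AAC·AAC·BA·AAC·AAC·BA·ABC·AAC·AAC·ABC·BA·AAC·AAC·BA·AAC·AAC·BA·AAC·AAC·BA·ABC·AAC·AAC·AAC·BA·AAC·ABC·BA·ABC·AAC·AAC·ABC·BA·AAC·AAC·BA·AAC·AAC·BA·AAC·AAC·BA·ABC·AAC·AAC·AAC·BA·AAC·AAC·BA·ABC·AAC·AAC·ABC·BA·AAC·AAC·BA·AAC·AAC·BA·AAC·AAC·BA·ABC·AAC·AAC·AAC·BA·AAC·ABC·BA·ABC·AAC·AAC·ABC·BA·AAC·AAC·BA·AAC·AAC·BA·AAC·AAC·BA·ABC·AAC·AAC·AAC·BA·AAC·AAC·BA·ABC·AAC·AAC·ABC·BA·AAC·AAC·BA
    A ↦ AAC
    B ↦ ABC
    C ↦ BA

A->AAC, B->ABC, C->BA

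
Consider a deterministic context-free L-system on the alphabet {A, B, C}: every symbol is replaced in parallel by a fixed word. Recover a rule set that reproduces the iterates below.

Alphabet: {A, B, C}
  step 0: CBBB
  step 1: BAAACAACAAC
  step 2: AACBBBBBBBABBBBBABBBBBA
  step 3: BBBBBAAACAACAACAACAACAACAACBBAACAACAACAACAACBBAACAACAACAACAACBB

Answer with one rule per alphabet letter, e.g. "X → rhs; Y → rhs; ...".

A->BB, B->AAC, C->BA

  step 2 ⇒ step 3: AACBBBBBBBABBBBBABBBBBA ⇒ BB·BB·BA·AAC·AAC·AAC·AAC·AAC·AAC·AAC·BB·AAC·AAC·AAC·AAC·AAC·BB·AAC·AAC·AAC·AAC·AAC·BB
    A ↦ BB
    B ↦ AAC
    C ↦ BA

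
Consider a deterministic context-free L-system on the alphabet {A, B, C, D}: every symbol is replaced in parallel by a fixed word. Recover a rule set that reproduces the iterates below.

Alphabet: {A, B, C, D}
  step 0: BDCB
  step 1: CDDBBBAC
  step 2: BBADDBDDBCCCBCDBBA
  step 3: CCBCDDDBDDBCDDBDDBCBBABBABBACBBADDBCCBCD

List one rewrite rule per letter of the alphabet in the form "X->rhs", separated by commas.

  step 2 ⇒ step 3: BBADDBDDBCCCBCDBBA ⇒ C·C·BCD·DDB·DDB·C·DDB·DDB·C·BBA·BBA·BBA·C·BBA·DDB·C·C·BCD
    A ↦ BCD
    B ↦ C
    C ↦ BBA
    D ↦ DDB

A->BCD, B->C, C->BBA, D->DDB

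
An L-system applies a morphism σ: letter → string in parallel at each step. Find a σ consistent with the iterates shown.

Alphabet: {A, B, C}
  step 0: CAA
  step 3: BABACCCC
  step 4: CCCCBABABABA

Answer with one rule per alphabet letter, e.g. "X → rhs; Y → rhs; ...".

  step 3 ⇒ step 4: BABACCCC ⇒ C·C·C·C·BA·BA·BA·BA
    A ↦ C
    B ↦ C
    C ↦ BA

A->C, B->C, C->BA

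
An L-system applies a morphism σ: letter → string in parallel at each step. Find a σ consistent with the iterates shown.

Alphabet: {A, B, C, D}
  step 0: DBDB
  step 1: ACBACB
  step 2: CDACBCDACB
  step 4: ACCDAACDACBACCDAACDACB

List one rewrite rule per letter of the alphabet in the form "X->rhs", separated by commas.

A->C, B->CB, C->DA, D->A

  step 1 ⇒ step 2: ACBACB ⇒ C·DA·CB·C·DA·CB
    A ↦ C
    B ↦ CB
    C ↦ DA
  step 0 ⇒ step 1: DBDB ⇒ A·CB·A·CB
    D ↦ A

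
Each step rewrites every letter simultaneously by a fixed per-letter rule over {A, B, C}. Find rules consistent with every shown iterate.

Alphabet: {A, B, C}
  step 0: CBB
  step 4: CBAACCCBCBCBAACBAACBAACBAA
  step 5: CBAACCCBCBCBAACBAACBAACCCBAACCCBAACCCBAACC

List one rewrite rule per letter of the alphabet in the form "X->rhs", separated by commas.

A->C, B->AA, C->CB

  step 4 ⇒ step 5: CBAACCCBCBCBAACBAACBAACBAA ⇒ CB·AA·C·C·CB·CB·CB·AA·CB·AA·CB·AA·C·C·CB·AA·C·C·CB·AA·C·C·CB·AA·C·C
    A ↦ C
    B ↦ AA
    C ↦ CB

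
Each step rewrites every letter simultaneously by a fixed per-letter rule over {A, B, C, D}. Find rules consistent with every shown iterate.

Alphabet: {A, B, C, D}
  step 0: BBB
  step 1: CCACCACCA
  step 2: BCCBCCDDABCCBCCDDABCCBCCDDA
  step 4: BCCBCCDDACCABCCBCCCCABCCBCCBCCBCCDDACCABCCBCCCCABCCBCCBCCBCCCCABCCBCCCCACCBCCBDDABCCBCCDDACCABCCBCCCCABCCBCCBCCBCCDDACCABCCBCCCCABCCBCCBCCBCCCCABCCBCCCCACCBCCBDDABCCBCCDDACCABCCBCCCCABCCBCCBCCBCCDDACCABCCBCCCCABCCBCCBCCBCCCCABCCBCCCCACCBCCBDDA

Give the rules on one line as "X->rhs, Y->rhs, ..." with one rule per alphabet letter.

  step 1 ⇒ step 2: CCACCACCA ⇒ BCC·BCC·DDA·BCC·BCC·DDA·BCC·BCC·DDA
    A ↦ DDA
    C ↦ BCC
  step 0 ⇒ step 1: BBB ⇒ CCA·CCA·CCA
    B ↦ CCA
    D ↦ CCB  (constrained at step 2)

A->DDA, B->CCA, C->BCC, D->CCB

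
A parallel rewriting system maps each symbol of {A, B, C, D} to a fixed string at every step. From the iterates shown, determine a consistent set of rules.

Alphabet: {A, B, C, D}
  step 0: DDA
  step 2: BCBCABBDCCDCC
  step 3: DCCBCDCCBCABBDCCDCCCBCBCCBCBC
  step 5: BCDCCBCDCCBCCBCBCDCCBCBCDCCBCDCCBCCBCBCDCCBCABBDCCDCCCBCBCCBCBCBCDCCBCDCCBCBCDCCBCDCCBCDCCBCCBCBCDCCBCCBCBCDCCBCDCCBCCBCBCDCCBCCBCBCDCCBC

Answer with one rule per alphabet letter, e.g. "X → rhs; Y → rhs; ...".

  step 2 ⇒ step 3: BCBCABBDCCDCC ⇒ DCC·BC·DCC·BC·ABB·DCC·DCC·C·BC·BC·C·BC·BC
    A ↦ ABB
    B ↦ DCC
    C ↦ BC
    D ↦ C

A->ABB, B->DCC, C->BC, D->C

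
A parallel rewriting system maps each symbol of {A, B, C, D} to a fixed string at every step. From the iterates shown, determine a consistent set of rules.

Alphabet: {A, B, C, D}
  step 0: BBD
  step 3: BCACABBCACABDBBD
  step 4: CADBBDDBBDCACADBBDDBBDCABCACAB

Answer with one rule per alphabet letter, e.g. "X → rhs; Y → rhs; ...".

A->BD, B->CA, C->DB, D->B

  step 3 ⇒ step 4: BCACABBCACABDBBD ⇒ CA·DB·BD·DB·BD·CA·CA·DB·BD·DB·BD·CA·B·CA·CA·B
    A ↦ BD
    B ↦ CA
    C ↦ DB
    D ↦ B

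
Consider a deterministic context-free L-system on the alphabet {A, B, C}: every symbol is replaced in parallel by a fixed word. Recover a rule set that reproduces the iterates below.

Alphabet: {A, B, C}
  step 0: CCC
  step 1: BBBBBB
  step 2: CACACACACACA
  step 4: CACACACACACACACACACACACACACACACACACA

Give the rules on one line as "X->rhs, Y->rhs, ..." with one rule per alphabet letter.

A->B, B->CA, C->BB

  step 1 ⇒ step 2: BBBBBB ⇒ CA·CA·CA·CA·CA·CA
    B ↦ CA
    A ↦ B  (constrained at step 2)
  step 0 ⇒ step 1: CCC ⇒ BB·BB·BB
    C ↦ BB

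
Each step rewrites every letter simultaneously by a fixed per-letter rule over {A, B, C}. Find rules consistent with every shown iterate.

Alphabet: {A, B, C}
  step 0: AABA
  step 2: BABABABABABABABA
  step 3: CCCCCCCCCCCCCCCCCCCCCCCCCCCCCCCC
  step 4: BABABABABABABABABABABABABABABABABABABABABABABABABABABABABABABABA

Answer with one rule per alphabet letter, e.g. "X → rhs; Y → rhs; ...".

A->CC, B->CC, C->BA

  step 3 ⇒ step 4: CCCCCCCCCCCCCCCCCCCCCCCCCCCCCCCC ⇒ BA·BA·BA·BA·BA·BA·BA·BA·BA·BA·BA·BA·BA·BA·BA·BA·BA·BA·BA·BA·BA·BA·BA·BA·BA·BA·BA·BA·BA·BA·BA·BA
    C ↦ BA
  step 2 ⇒ step 3: BABABABABABABABA ⇒ CC·CC·CC·CC·CC·CC·CC·CC·CC·CC·CC·CC·CC·CC·CC·CC
    A ↦ CC
  step 2 ⇒ step 3: BABABABABABABABA ⇒ CC·CC·CC·CC·CC·CC·CC·CC·CC·CC·CC·CC·CC·CC·CC·CC
    B ↦ CC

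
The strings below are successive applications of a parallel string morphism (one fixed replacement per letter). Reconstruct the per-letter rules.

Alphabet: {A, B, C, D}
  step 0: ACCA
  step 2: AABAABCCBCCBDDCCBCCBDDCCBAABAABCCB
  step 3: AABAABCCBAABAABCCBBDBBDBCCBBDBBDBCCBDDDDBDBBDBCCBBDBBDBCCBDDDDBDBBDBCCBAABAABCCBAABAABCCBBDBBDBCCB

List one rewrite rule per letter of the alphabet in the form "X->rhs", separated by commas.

  step 2 ⇒ step 3: AABAABCCBCCBDDCCBCCBDDCCBAABAABCCB ⇒ AAB·AAB·CCB·AAB·AAB·CCB·BDB·BDB·CCB·BDB·BDB·CCB·DD·DD·BDB·BDB·CCB·BDB·BDB·CCB·DD·DD·BDB·BDB·CCB·AAB·AAB·CCB·AAB·AAB·CCB·BDB·BDB·CCB
    A ↦ AAB
    B ↦ CCB
    C ↦ BDB
    D ↦ DD

A->AAB, B->CCB, C->BDB, D->DD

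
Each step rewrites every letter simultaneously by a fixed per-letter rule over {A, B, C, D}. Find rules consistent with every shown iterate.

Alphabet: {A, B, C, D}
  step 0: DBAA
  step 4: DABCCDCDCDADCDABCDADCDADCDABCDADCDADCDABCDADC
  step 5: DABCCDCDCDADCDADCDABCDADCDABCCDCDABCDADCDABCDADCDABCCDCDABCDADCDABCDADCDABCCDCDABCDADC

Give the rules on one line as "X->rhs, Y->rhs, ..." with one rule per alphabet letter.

A->BC, B->C, C->DC, D->DA

  step 4 ⇒ step 5: DABCCDCDCDADCDABCDADCDADCDABCDADCDADCDABCDADC ⇒ DA·BC·C·DC·DC·DA·DC·DA·DC·DA·BC·DA·DC·DA·BC·C·DC·DA·BC·DA·DC·DA·BC·DA·DC·DA·BC·C·DC·DA·BC·DA·DC·DA·BC·DA·DC·DA·BC·C·DC·DA·BC·DA·DC
    A ↦ BC
    B ↦ C
    C ↦ DC
    D ↦ DA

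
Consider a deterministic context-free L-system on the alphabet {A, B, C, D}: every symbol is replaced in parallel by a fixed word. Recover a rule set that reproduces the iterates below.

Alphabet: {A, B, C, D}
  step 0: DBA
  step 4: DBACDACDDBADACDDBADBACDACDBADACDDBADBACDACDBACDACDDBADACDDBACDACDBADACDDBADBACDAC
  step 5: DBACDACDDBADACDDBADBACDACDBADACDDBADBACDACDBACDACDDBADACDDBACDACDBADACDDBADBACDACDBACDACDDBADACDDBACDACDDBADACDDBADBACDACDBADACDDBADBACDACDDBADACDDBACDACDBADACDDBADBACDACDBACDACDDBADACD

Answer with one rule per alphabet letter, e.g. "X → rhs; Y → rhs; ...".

A->DAC, B->C, C->D, D->DBA

  step 4 ⇒ step 5: DBACDACDDBADACDDBADBACDACDBADACDDBADBACDACDBACDACDDBADACDDBACDACDBADACDDBADBACDAC ⇒ DBA·C·DAC·D·DBA·DAC·D·DBA·DBA·C·DAC·DBA·DAC·D·DBA·DBA·C·DAC·DBA·C·DAC·D·DBA·DAC·D·DBA·C·DAC·DBA·DAC·D·DBA·DBA·C·DAC·DBA·C·DAC·D·DBA·DAC·D·DBA·C·DAC·D·DBA·DAC·D·DBA·DBA·C·DAC·DBA·DAC·D·DBA·DBA·C·DAC·D·DBA·DAC·D·DBA·C·DAC·DBA·DAC·D·DBA·DBA·C·DAC·DBA·C·DAC·D·DBA·DAC·D
    A ↦ DAC
    B ↦ C
    C ↦ D
    D ↦ DBA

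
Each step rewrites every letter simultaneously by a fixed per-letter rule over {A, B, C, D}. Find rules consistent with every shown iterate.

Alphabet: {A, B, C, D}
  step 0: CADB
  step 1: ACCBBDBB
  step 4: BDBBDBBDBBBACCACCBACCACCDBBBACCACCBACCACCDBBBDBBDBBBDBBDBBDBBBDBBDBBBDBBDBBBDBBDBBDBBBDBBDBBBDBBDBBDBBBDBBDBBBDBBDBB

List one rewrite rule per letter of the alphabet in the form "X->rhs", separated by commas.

A->B, B->DBB, C->ACC, D->B

  step 0 ⇒ step 1: CADB ⇒ ACC·B·B·DBB
    A ↦ B
    B ↦ DBB
    C ↦ ACC
    D ↦ B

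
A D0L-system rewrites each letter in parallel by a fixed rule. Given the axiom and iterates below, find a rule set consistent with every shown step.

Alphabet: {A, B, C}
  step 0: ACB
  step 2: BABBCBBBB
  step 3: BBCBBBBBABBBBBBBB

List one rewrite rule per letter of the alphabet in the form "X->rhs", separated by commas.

  step 2 ⇒ step 3: BABBCBBBB ⇒ BB·C·BB·BB·BA·BB·BB·BB·BB
    A ↦ C
    B ↦ BB
    C ↦ BA

A->C, B->BB, C->BA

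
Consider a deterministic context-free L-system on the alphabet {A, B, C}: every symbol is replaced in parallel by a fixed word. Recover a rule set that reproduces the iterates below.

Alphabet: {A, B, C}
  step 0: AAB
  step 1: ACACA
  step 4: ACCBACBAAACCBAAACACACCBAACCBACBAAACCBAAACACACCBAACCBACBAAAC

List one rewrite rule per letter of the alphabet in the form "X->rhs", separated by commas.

A->AC, B->A, C->CBA

  step 0 ⇒ step 1: AAB ⇒ AC·AC·A
    A ↦ AC
    B ↦ A
    C ↦ CBA  (constrained at step 1)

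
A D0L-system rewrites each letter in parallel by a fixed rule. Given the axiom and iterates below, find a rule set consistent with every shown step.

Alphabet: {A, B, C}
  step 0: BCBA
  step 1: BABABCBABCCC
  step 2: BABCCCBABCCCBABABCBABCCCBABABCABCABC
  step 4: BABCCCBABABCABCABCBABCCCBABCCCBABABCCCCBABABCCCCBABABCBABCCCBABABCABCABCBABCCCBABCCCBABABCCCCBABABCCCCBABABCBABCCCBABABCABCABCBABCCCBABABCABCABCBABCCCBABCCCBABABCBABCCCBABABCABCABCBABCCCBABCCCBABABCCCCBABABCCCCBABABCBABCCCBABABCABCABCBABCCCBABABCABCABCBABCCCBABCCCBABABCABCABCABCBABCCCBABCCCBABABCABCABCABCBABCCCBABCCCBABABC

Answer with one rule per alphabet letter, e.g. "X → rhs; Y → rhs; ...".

A->CCC, B->BAB, C->ABC

  step 1 ⇒ step 2: BABABCBABCCC ⇒ BAB·CCC·BAB·CCC·BAB·ABC·BAB·CCC·BAB·ABC·ABC·ABC
    A ↦ CCC
    B ↦ BAB
    C ↦ ABC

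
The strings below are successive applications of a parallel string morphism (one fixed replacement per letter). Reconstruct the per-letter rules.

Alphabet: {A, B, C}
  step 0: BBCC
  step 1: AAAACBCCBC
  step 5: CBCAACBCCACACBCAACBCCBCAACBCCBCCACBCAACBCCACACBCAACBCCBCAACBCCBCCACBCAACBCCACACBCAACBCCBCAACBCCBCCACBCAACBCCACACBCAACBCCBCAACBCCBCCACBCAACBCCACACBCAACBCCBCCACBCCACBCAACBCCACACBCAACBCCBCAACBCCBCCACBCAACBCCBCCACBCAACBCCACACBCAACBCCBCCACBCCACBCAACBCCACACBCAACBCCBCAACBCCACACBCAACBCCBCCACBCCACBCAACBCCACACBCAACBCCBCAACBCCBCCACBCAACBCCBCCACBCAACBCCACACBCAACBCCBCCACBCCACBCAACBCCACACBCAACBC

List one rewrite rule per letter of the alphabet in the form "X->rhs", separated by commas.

A->CA, B->AA, C->CBC

  step 0 ⇒ step 1: BBCC ⇒ AA·AA·CBC·CBC
    B ↦ AA
    C ↦ CBC
    A ↦ CA  (constrained at step 1)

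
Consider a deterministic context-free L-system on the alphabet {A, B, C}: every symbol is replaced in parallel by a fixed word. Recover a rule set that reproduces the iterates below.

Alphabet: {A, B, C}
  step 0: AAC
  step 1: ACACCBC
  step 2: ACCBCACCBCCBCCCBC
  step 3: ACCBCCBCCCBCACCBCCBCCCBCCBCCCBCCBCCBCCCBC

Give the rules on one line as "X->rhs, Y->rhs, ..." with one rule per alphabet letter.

A->AC, B->C, C->CBC

  step 2 ⇒ step 3: ACCBCACCBCCBCCCBC ⇒ AC·CBC·CBC·C·CBC·AC·CBC·CBC·C·CBC·CBC·C·CBC·CBC·CBC·C·CBC
    A ↦ AC
    B ↦ C
    C ↦ CBC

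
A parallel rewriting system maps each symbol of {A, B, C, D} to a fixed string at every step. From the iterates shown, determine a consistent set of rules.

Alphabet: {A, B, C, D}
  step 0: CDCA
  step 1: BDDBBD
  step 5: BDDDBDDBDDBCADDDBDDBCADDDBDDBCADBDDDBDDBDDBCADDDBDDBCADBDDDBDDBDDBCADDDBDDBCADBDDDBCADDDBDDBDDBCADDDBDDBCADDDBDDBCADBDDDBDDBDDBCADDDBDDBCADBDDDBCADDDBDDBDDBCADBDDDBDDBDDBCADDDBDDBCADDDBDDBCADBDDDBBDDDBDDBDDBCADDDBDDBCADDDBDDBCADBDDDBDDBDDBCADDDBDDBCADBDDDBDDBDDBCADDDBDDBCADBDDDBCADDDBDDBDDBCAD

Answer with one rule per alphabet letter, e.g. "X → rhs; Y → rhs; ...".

  step 0 ⇒ step 1: CDCA ⇒ B·DDB·B·D
    A ↦ D
    C ↦ B
    D ↦ DDB
    B ↦ CAD  (constrained at step 1)

A->D, B->CAD, C->B, D->DDB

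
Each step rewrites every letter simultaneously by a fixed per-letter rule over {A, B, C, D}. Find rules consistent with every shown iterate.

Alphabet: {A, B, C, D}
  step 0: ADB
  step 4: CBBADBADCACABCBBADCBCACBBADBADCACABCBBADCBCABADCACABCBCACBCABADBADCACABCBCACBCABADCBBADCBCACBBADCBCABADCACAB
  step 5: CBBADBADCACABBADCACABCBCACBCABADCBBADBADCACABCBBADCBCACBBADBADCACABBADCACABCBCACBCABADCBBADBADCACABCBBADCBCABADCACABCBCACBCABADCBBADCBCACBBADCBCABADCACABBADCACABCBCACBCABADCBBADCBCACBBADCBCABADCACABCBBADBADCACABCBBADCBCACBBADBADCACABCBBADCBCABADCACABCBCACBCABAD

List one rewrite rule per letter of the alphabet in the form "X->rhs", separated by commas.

A->CA, B->BAD, C->CB, D->CAB

  step 4 ⇒ step 5: CBBADBADCACABCBBADCBCACBBADBADCACABCBBADCBCABADCACABCBCACBCABADBADCACABCBCACBCABADCBBADCBCACBBADCBCABADCACAB ⇒ CB·BAD·BAD·CA·CAB·BAD·CA·CAB·CB·CA·CB·CA·BAD·CB·BAD·BAD·CA·CAB·CB·BAD·CB·CA·CB·BAD·BAD·CA·CAB·BAD·CA·CAB·CB·CA·CB·CA·BAD·CB·BAD·BAD·CA·CAB·CB·BAD·CB·CA·BAD·CA·CAB·CB·CA·CB·CA·BAD·CB·BAD·CB·CA·CB·BAD·CB·CA·BAD·CA·CAB·BAD·CA·CAB·CB·CA·CB·CA·BAD·CB·BAD·CB·CA·CB·BAD·CB·CA·BAD·CA·CAB·CB·BAD·BAD·CA·CAB·CB·BAD·CB·CA·CB·BAD·BAD·CA·CAB·CB·BAD·CB·CA·BAD·CA·CAB·CB·CA·CB·CA·BAD
    A ↦ CA
    B ↦ BAD
    C ↦ CB
    D ↦ CAB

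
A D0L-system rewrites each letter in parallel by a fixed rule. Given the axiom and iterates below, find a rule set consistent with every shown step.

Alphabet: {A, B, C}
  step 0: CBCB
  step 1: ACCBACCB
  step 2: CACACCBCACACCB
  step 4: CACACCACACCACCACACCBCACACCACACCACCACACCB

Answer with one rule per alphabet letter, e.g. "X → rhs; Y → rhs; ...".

  step 1 ⇒ step 2: ACCBACCB ⇒ C·AC·AC·CB·C·AC·AC·CB
    A ↦ C
    B ↦ CB
    C ↦ AC

A->C, B->CB, C->AC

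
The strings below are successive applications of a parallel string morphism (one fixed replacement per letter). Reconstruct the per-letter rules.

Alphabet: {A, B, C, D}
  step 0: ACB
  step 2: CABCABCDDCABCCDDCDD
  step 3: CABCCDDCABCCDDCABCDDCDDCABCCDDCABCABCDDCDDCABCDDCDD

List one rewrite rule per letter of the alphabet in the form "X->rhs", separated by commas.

  step 2 ⇒ step 3: CABCABCDDCABCCDDCDD ⇒ CAB·CCD·D·CAB·CCD·D·CAB·CDD·CDD·CAB·CCD·D·CAB·CAB·CDD·CDD·CAB·CDD·CDD
    A ↦ CCD
    B ↦ D
    C ↦ CAB
    D ↦ CDD

A->CCD, B->D, C->CAB, D->CDD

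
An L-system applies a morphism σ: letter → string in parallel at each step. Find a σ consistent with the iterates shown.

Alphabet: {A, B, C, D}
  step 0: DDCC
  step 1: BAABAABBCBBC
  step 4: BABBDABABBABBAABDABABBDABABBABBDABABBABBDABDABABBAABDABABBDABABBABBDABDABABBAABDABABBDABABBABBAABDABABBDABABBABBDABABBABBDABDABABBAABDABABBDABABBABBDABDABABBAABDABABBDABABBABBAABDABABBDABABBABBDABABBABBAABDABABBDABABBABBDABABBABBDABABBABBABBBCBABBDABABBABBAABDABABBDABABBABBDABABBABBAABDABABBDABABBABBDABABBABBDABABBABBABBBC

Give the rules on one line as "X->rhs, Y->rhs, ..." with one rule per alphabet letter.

  step 0 ⇒ step 1: DDCC ⇒ BAA·BAA·BBC·BBC
    C ↦ BBC
    D ↦ BAA
    A ↦ BDA  (constrained at step 1)
    B ↦ BAB  (constrained at step 1)

A->BDA, B->BAB, C->BBC, D->BAA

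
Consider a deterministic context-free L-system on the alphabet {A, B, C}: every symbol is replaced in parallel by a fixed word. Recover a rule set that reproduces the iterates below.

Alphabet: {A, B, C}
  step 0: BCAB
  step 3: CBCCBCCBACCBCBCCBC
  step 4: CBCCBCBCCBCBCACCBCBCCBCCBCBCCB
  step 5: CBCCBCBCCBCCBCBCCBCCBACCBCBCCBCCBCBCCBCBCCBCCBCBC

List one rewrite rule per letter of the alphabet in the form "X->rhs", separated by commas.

A->AC, B->C, C->CB

  step 4 ⇒ step 5: CBCCBCBCCBCBCACCBCBCCBCCBCBCCB ⇒ CB·C·CB·CB·C·CB·C·CB·CB·C·CB·C·CB·AC·CB·CB·C·CB·C·CB·CB·C·CB·CB·C·CB·C·CB·CB·C
    A ↦ AC
    B ↦ C
    C ↦ CB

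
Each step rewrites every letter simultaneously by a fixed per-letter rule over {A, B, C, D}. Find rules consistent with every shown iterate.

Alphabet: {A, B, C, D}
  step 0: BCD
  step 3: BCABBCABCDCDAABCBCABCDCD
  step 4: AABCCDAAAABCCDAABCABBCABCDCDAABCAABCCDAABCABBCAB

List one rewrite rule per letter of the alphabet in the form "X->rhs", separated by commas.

A->CD, B->AA, C->BC, D->AB

  step 3 ⇒ step 4: BCABBCABCDCDAABCBCABCDCD ⇒ AA·BC·CD·AA·AA·BC·CD·AA·BC·AB·BC·AB·CD·CD·AA·BC·AA·BC·CD·AA·BC·AB·BC·AB
    A ↦ CD
    B ↦ AA
    C ↦ BC
    D ↦ AB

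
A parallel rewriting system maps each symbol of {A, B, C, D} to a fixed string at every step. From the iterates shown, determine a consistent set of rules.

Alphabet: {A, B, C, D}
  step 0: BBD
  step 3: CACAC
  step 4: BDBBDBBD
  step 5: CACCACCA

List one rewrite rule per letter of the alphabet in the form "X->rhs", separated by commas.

  step 4 ⇒ step 5: BDBBDBBD ⇒ C·A·C·C·A·C·C·A
    B ↦ C
    D ↦ A
  step 3 ⇒ step 4: CACAC ⇒ BD·B·BD·B·BD
    A ↦ B
  step 3 ⇒ step 4: CACAC ⇒ BD·B·BD·B·BD
    C ↦ BD

A->B, B->C, C->BD, D->A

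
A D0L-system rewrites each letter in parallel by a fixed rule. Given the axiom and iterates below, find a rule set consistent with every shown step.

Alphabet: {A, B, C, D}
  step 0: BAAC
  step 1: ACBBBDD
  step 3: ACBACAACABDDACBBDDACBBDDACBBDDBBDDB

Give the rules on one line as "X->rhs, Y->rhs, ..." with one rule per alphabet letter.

  step 0 ⇒ step 1: BAAC ⇒ ACB·B·B·DD
    A ↦ B
    B ↦ ACB
    C ↦ DD
    D ↦ ACA  (constrained at step 1)

A->B, B->ACB, C->DD, D->ACA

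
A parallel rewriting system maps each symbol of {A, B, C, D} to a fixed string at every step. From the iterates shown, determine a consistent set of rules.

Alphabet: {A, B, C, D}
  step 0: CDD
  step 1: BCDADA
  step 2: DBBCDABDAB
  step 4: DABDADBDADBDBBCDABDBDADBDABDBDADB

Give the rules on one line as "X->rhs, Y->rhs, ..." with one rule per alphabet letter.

A->B, B->DB, C->BC, D->DA

  step 1 ⇒ step 2: BCDADA ⇒ DB·BC·DA·B·DA·B
    A ↦ B
    B ↦ DB
    C ↦ BC
    D ↦ DA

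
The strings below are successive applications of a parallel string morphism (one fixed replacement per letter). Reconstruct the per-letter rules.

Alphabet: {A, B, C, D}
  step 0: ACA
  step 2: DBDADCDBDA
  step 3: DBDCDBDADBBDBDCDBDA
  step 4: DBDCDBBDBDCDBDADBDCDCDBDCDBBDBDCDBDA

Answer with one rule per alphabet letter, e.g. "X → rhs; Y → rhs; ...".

A->DA, B->DC, C->B, D->DB

  step 3 ⇒ step 4: DBDCDBDADBBDBDCDBDA ⇒ DB·DC·DB·B·DB·DC·DB·DA·DB·DC·DC·DB·DC·DB·B·DB·DC·DB·DA
    A ↦ DA
    B ↦ DC
    C ↦ B
    D ↦ DB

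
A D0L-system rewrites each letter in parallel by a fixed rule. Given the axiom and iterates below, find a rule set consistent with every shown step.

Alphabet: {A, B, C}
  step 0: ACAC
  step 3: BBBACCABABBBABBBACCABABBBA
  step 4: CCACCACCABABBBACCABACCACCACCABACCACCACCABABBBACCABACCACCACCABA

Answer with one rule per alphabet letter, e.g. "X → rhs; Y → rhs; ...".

A->BA, B->CCA, C->B

  step 3 ⇒ step 4: BBBACCABABBBABBBACCABABBBA ⇒ CCA·CCA·CCA·BA·B·B·BA·CCA·BA·CCA·CCA·CCA·BA·CCA·CCA·CCA·BA·B·B·BA·CCA·BA·CCA·CCA·CCA·BA
    A ↦ BA
    B ↦ CCA
    C ↦ B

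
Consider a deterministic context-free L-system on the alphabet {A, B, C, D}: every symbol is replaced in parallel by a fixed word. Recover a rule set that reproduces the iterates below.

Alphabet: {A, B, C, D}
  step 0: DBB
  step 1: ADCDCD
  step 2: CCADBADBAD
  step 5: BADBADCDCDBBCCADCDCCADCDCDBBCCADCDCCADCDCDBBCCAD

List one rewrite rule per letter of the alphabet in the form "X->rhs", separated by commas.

  step 1 ⇒ step 2: ADCDCD ⇒ CC·AD·B·AD·B·AD
    A ↦ CC
    C ↦ B
    D ↦ AD
  step 0 ⇒ step 1: DBB ⇒ AD·CD·CD
    B ↦ CD

A->CC, B->CD, C->B, D->AD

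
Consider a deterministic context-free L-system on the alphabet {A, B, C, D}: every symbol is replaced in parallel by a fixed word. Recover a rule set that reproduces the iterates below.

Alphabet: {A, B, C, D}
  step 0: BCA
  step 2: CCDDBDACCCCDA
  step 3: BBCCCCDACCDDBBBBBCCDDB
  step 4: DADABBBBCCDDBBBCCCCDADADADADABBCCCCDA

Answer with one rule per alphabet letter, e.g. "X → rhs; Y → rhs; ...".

  step 3 ⇒ step 4: BBCCCCDACCDDBBBBBCCDDB ⇒ DA·DA·B·B·B·B·CC·DDB·B·B·CC·CC·DA·DA·DA·DA·DA·B·B·CC·CC·DA
    A ↦ DDB
    B ↦ DA
    C ↦ B
    D ↦ CC

A->DDB, B->DA, C->B, D->CC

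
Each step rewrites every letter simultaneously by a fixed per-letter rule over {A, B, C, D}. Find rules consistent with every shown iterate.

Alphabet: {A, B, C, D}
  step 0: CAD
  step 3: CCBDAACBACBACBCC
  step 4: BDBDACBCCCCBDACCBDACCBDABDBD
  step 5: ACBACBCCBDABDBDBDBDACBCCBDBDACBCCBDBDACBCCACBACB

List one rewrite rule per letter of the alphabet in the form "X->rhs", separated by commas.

  step 4 ⇒ step 5: BDBDACBCCCCBDACCBDACCBDABDBD ⇒ A·CB·A·CB·CC·BD·A·BD·BD·BD·BD·A·CB·CC·BD·BD·A·CB·CC·BD·BD·A·CB·CC·A·CB·A·CB
    A ↦ CC
    B ↦ A
    C ↦ BD
    D ↦ CB

A->CC, B->A, C->BD, D->CB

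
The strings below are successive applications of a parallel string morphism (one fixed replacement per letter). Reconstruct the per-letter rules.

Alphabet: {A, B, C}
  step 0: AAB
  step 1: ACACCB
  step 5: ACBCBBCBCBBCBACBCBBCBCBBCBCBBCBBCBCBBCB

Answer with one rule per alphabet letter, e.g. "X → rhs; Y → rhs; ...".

  step 0 ⇒ step 1: AAB ⇒ AC·AC·CB
    A ↦ AC
    B ↦ CB
    C ↦ B  (constrained at step 1)

A->AC, B->CB, C->B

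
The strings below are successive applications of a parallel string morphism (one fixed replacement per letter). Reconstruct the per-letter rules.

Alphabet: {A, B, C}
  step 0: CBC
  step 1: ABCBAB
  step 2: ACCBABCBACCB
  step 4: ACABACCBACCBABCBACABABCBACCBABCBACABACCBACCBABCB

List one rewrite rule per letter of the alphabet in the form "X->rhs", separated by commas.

  step 1 ⇒ step 2: ABCBAB ⇒ AC·CB·AB·CB·AC·CB
    A ↦ AC
    B ↦ CB
    C ↦ AB

A->AC, B->CB, C->AB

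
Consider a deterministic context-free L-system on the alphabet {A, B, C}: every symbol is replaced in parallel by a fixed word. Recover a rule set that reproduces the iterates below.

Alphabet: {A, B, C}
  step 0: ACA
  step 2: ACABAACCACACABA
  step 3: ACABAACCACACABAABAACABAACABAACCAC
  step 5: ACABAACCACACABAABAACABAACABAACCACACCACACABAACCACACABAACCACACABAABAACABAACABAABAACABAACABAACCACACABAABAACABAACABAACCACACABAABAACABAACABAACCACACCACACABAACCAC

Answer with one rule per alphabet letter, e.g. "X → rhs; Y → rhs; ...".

  step 2 ⇒ step 3: ACABAACCACACABA ⇒ AC·ABA·AC·C·AC·AC·ABA·ABA·AC·ABA·AC·ABA·AC·C·AC
    A ↦ AC
    B ↦ C
    C ↦ ABA

A->AC, B->C, C->ABA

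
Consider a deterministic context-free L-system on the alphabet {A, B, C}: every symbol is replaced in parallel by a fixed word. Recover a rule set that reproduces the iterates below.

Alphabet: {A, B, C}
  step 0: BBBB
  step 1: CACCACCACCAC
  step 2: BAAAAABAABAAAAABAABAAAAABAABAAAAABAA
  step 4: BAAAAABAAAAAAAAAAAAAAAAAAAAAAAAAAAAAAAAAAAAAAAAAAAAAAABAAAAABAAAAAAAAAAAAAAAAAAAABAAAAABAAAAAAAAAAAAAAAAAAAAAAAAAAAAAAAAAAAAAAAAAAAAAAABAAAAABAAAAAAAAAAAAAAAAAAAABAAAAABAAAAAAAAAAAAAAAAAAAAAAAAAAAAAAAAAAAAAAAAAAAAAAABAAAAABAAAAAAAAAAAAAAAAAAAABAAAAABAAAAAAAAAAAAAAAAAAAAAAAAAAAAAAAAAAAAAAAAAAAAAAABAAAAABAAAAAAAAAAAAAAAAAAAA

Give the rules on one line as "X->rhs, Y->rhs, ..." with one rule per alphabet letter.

A->AAA, B->CAC, C->BAA

  step 1 ⇒ step 2: CACCACCACCAC ⇒ BAA·AAA·BAA·BAA·AAA·BAA·BAA·AAA·BAA·BAA·AAA·BAA
    A ↦ AAA
    C ↦ BAA
  step 0 ⇒ step 1: BBBB ⇒ CAC·CAC·CAC·CAC
    B ↦ CAC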